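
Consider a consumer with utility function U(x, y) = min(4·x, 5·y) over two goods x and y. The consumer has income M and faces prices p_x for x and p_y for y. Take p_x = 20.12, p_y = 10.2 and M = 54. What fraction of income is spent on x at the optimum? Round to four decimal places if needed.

Leontief preferences: the optimum is at the kink where x/5 = y/4, i.e. y = (4/5)·x.
Budget: p_x·x + p_y·(4/5)·x = M, so (5·p_x + 4·p_y)·x = 5·M.
Demand: x*(p_x,p_y,M) = 5·M/(5·p_x + 4·p_y), y* = 4·M/(5·p_x + 4·p_y).
Here 5·20.12 + 4·10.2 = 141.4, giving x* = 1.9095 and y* = 1.5276.
Expenditure on x: 20.12·1.9095 = 38.4187; share = 0.7115.

share on x = 0.7115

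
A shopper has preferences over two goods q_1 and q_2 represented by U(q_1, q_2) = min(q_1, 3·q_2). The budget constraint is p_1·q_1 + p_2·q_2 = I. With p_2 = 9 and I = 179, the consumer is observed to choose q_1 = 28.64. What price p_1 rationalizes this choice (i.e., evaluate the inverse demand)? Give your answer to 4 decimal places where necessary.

p_1 = 3.25

With perfect complements, no substitution: consume in ratio q_1:q_2 = 3:1.
Budget: p_1·q_1 + p_2·(1/3)·q_1 = I, so (3·p_1 + p_2)·q_1 = 3·I.
Demand: q_1*(p_1,p_2,I) = 3·I/(3·p_1 + p_2), q_2* = I/(3·p_1 + p_2).
Set q_1* = 28.64 in the demand function and solve for p_1: p_1 = 3.25.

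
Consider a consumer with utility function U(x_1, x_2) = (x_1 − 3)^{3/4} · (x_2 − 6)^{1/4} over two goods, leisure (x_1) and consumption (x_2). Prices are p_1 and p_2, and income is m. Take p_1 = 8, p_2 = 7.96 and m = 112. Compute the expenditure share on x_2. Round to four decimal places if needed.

share on x_2 = 0.5162

This is Cobb-Douglas in (x_1−3, x_2−6): tangency gives 0.75·p_2·(x_2−6) = 0.25·p_1·(x_1−3).
After buying the subsistence bundle (3, 6), a share 0.75 of the remaining income goes to x_1: x_1* = 3 + 0.75·(m − 3p_1 − 6p_2)/p_1.
Discretionary income = 112 − 3·8 − 6·7.96 = 40.24; x_1* = 3 + 0.75·40.24/8 = 6.7725; x_2* = 6 + 0.25·40.24/7.96 = 7.2638.
Expenditure on x_2: 7.96·7.2638 = 57.82; share = 0.5162.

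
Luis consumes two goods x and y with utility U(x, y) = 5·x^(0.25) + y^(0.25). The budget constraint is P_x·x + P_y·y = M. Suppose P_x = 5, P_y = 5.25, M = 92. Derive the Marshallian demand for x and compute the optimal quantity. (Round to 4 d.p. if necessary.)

From the CES first-order condition, 5·(y/x)^(0.75) = P_x/P_y.
Solve for the ratio: y/x = [(1/5)·P_x/P_y]^(4/3).
Substitute y = (y/x)·x into the budget: x* = M/(P_x + P_y·(y/x)).
Numerically y/x = 0.109594, so x* = 92/(5 + 5.25·0.109594) = 16.5011.

x* = 16.5011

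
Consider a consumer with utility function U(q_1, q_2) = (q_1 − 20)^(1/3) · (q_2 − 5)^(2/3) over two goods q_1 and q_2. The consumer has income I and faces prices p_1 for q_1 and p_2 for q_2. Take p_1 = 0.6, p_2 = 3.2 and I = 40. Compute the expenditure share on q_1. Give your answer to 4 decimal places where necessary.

After buying the subsistence bundle (20, 5), a share 1/3 of the remaining income goes to q_1: q_1* = 20 + 1/3·(I − 20p_1 − 5p_2)/p_1.
Discretionary income = 40 − 20·0.6 − 5·3.2 = 12; q_1* = 20 + 1/3·12/0.6 = 26.6667; q_2* = 5 + 2/3·12/3.2 = 7.5.
Expenditure on q_1: 0.6·26.6667 = 16; share = 0.4.

share on q_1 = 0.4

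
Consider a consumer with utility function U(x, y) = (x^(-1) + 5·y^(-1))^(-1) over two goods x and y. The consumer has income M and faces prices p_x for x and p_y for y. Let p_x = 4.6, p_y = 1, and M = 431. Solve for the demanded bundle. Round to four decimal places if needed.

x* = 45.8714, y* = 219.9915

From the CES first-order condition, (1/5)·(y/x)^(2) = p_x/p_y.
Solve for the ratio: y/x = [5·p_x/p_y]^(0.5).
With the ratio pinned down, the budget gives x* = M/(p_x + p_y·(y/x)) and y* = (y/x)·x*.
Numerically y/x = 4.795832, so x* = 431/(4.6 + 1·4.795832) = 45.8714 and y* = 4.795832·45.8714 = 219.9915.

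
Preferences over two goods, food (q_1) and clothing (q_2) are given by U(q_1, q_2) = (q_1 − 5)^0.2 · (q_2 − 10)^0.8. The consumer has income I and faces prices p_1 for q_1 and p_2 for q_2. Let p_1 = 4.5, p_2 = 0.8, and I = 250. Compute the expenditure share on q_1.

After buying the subsistence bundle (5, 10), a share 0.2 of the remaining income goes to q_1: q_1* = 5 + 0.2·(I − 5p_1 − 10p_2)/p_1.
Discretionary income = 250 − 5·4.5 − 10·0.8 = 219.5; q_1* = 5 + 0.2·219.5/4.5 = 14.7556; q_2* = 10 + 0.8·219.5/0.8 = 229.5.
Expenditure on q_1: 4.5·14.7556 = 66.4; share = 0.2656.

share on q_1 = 0.2656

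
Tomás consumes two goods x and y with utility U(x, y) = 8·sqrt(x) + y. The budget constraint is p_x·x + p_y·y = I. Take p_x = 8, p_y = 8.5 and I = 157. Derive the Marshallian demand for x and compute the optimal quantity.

Utility is quasi-linear in y; the FOC for x is 4/√x = p_x/p_y.
Thus x* = (4·p_y/p_x)² — independent of I — with the rest of income spent on y.
Plugging in: x* = (4·8.5/8)² = 18.0625.

x* = 18.0625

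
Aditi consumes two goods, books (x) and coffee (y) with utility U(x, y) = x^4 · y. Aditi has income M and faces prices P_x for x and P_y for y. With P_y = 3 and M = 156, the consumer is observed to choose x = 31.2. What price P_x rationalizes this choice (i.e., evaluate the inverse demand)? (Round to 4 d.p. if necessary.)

P_x = 4

The MRS is 4·y/x. Set MRS = P_x/P_y.
So 4·P_y·y = P_x·x; combined with the budget, a share 0.8 of income goes to x.
Demand: x*(P_x,P_y,M) = 0.8·M/P_x and y* = 0.2·M/P_y.
Set x* = 31.2 in the demand function and solve for P_x: P_x = 4.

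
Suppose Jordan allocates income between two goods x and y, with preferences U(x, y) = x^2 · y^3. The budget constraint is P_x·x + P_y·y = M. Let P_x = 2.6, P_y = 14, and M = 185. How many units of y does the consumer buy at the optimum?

Tangency: MRS = (2/3)·y/x = P_x/P_y.
So 2·P_y·y = 3·P_x·x; combined with the budget, a share 0.4 of income goes to x.
Demand: x*(P_x,P_y,M) = 0.4·M/P_x and y* = 0.6·M/P_y.
At P_x=2.6, P_y=14, M=185: y* = 0.6·185/14 = 7.9286.

y* = 7.9286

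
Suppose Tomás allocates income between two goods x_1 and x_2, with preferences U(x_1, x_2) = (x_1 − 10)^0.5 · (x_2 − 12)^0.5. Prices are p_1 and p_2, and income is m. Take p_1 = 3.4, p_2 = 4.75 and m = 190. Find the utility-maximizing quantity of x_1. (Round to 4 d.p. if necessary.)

x_1* = 24.5588

MRS = (x_2−12)/(x_1−10). Tangency with p_1/p_2 gives x_2−12 = (p_1/p_2)·(x_1−10).
After buying the subsistence bundle (10, 12), a share 0.5 of the remaining income goes to x_1: x_1* = 10 + 0.5·(m − 10p_1 − 12p_2)/p_1.
Discretionary income = 190 − 10·3.4 − 12·4.75 = 99; x_1* = 10 + 0.5·99/3.4 = 24.5588.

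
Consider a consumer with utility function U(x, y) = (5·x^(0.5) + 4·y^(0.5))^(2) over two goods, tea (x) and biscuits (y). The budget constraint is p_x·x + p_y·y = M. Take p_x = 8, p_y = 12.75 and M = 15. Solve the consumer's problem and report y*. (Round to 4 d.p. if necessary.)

MRS = MU_x/MU_y = (5/4)·(y/x)^(0.5). Set equal to p_x/p_y.
Hence y/x = ((4/5)·p_x/p_y)^(1/(0.5)), i.e. raised to the 2 power.
With the ratio pinned down, the budget gives x* = M/(p_x + p_y·(y/x)) and y* = (y/x)·x*.
Numerically y/x = 0.251965, so x* = 15/(8 + 12.75·0.251965) = 1.3378 and y* = 0.251965·1.3378 = 0.3371.

y* = 0.3371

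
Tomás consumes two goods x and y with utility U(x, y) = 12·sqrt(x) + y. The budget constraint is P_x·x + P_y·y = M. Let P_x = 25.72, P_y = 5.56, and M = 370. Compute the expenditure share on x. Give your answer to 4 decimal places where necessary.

share on x = 0.1169

Utility is quasi-linear in y; the FOC for x is 6/√x = P_x/P_y.
Thus x* = (6·P_y/P_x)² — independent of M — with the rest of income spent on y.
Plugging in: x* = (6·5.56/25.72)² = 1.6823, y* = 58.7645.
Expenditure on x: 25.72·1.6823 = 43.2694; share = 0.1169.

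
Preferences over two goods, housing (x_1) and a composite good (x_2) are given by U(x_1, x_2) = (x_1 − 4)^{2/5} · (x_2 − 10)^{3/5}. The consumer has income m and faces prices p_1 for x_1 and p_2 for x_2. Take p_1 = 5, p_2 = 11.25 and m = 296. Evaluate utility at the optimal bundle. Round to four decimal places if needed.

V = 10.2554

Discretionary income = 296 − 4·5 − 10·11.25 = 163.5; x_1* = 4 + 0.4·163.5/5 = 17.08; x_2* = 10 + 0.6·163.5/11.25 = 18.72.
Utility at the optimum: U(17.08, 18.72) = 10.2554.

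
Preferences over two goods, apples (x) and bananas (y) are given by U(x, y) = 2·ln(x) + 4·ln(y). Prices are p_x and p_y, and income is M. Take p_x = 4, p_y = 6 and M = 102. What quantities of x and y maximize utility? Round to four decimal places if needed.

x* = 8.5, y* = 11.3333

MU_x/MU_y = (2·y)/(4·x); tangency sets this equal to p_x/p_y.
Rearranging, p_y·y = 2·p_x·x. Substituting into the budget gives p_x·x·(1 + 2) = M.
Demand: x*(p_x,p_y,M) = 1/3·M/p_x and y* = 2/3·M/p_y.
At p_x=4, p_y=6, M=102: x* = 1/3·102/4 = 8.5, y* = 11.3333.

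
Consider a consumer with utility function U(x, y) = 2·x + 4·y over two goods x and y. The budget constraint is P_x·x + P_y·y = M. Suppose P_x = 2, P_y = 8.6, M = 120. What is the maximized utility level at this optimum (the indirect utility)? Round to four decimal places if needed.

V = 120

Numerically: x* = 60, y* = 0.
Utility at the optimum: U(60, 0) = 120.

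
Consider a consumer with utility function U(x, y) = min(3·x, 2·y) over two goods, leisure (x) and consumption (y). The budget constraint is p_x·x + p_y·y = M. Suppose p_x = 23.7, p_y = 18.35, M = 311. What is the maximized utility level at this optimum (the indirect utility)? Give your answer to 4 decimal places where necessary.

With perfect complements, no substitution: consume in ratio x:y = 2:3.
Budget: p_x·x + p_y·(3/2)·x = M, so (2·p_x + 3·p_y)·x = 2·M.
Demand: x*(p_x,p_y,M) = 2·M/(2·p_x + 3·p_y), y* = 3·M/(2·p_x + 3·p_y).
Here 2·23.7 + 3·18.35 = 102.45, giving x* = 6.0713 and y* = 9.1069.
Utility at the optimum: U(6.0713, 9.1069) = 18.2138.

V = 18.2138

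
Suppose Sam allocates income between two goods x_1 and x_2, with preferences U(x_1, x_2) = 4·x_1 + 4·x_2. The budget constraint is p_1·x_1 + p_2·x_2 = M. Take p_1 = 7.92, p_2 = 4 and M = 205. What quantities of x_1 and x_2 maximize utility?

x_1* = 0, x_2* = 51.25

Linear utility — the consumer picks whichever good has higher MU/price: 4/7.92 = 0.5051 vs 4/4 = 1.
x_2 gives more utility per dollar, so spend all income on x_2: x_2* = M/p_2, x_1* = 0.
Numerically: x_1* = 0, x_2* = 51.25.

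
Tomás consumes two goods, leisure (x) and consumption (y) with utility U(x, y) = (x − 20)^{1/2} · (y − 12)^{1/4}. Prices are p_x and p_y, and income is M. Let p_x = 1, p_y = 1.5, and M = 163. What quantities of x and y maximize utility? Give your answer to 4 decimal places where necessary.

Let x' = x−20, y' = y−12. MRS = 2·y'/x' = p_x/p_y.
Substituting into the budget: x* = 20 + 2/3·(M − 20·p_x − 12·p_y)/p_x, and y* = 12 + 1/3·(…)/p_y.
Discretionary income = 163 − 20·1 − 12·1.5 = 125; x* = 20 + 2/3·125/1 = 103.3333; y* = 12 + 1/3·125/1.5 = 39.7778.

x* = 103.3333, y* = 39.7778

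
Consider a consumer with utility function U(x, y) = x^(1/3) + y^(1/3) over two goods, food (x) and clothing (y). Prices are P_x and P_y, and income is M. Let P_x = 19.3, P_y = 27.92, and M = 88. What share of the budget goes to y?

MU_x ∝ x^(-2/3), MU_y ∝ y^(-2/3), so MRS = (y/x)^(2/3) = P_x/P_y.
Hence y/x = (P_x/P_y)^(1/(2/3)), i.e. raised to the 1.5 power.
Substitute y = (y/x)·x into the budget: x* = M/(P_x + P_y·(y/x)).
Numerically y/x = 0.574729, so x* = 88/(19.3 + 27.92·0.574729) = 2.4896 and y* = 0.574729·2.4896 = 1.4309.
Expenditure on y: 27.92·1.4309 = 39.9499; share = 0.454.

share on y = 0.454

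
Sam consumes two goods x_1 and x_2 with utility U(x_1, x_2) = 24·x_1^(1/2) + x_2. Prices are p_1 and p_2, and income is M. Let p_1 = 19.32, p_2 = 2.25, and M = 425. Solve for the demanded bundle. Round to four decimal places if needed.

Thus x_1* = (12·p_2/p_1)² — independent of M — with the rest of income spent on x_2.
Plugging in: x_1* = (12·2.25/19.32)² = 1.953, x_2* = 172.1187.

x_1* = 1.953, x_2* = 172.1187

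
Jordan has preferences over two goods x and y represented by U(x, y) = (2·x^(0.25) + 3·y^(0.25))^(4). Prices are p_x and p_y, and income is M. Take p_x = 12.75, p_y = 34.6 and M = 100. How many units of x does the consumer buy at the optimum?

Numerically y/x = 0.453629, so x* = 100/(12.75 + 34.6·0.453629) = 3.5155.

x* = 3.5155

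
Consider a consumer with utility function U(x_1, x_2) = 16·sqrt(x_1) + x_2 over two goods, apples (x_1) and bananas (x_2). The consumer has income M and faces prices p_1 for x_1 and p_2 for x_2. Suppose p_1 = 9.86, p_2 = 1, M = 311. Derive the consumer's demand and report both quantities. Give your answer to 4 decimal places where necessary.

MU_x_1 = 8/√x_1, MU_x_2 = 1. Tangency: 8/√x_1 = p_1/p_2.
Solve: √x_1 = 8·p_2/p_1, so x_1*(p_1,p_2) = (8·p_2/p_1)², and x_2* = (M − p_1·x_1*)/p_2.
Plugging in: x_1* = (8·1/9.86)² = 0.6583, x_2* = 304.5091.

x_1* = 0.6583, x_2* = 304.5091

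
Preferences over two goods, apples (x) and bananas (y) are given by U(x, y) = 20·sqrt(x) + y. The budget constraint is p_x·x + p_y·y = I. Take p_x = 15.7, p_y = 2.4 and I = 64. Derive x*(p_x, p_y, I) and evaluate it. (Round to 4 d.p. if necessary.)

x* = 2.3368

Utility is quasi-linear in y; the FOC for x is 10/√x = p_x/p_y.
Solve: √x = 10·p_y/p_x, so x*(p_x,p_y) = (10·p_y/p_x)², and y* = (I − p_x·x*)/p_y.
Plugging in: x* = (10·2.4/15.7)² = 2.3368.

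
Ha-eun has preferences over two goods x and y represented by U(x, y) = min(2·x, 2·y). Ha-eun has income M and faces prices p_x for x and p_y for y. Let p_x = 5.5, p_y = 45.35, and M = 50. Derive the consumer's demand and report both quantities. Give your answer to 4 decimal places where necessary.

x* = 0.9833, y* = 0.9833

With perfect complements, no substitution: consume in ratio x:y = 2:2.
Budget: p_x·x + p_y·x = M, so (2·p_x + 2·p_y)·x = 2·M.
Demand: x*(p_x,p_y,M) = 2·M/(2·p_x + 2·p_y), y* = 2·M/(2·p_x + 2·p_y).
Here 2·5.5 + 2·45.35 = 101.7, giving x* = 0.9833 and y* = 0.9833.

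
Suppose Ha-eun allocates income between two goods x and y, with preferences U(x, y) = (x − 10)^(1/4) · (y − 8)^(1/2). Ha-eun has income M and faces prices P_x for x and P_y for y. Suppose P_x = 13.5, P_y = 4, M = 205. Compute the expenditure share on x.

share on x = 0.7203

This is Cobb-Douglas in (x−10, y−8): tangency gives 0.25·P_y·(y−8) = 0.5·P_x·(x−10).
Substituting into the budget: x* = 10 + 1/3·(M − 10·P_x − 8·P_y)/P_x, and y* = 8 + 2/3·(…)/P_y.
Discretionary income = 205 − 10·13.5 − 8·4 = 38; x* = 10 + 1/3·38/13.5 = 10.9383; y* = 8 + 2/3·38/4 = 14.3333.
Expenditure on x: 13.5·10.9383 = 147.6667; share = 0.7203.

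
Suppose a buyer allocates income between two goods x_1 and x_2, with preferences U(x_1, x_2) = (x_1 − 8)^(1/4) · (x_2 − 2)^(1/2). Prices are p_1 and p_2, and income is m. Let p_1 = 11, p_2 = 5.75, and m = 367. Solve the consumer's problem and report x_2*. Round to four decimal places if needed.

x_2* = 33.0145

MRS = (1/2)·(x_2−2)/(x_1−8). Tangency with p_1/p_2 gives x_2−2 = 2·(p_1/p_2)·(x_1−8).
After buying the subsistence bundle (8, 2), a share 1/3 of the remaining income goes to x_1: x_1* = 8 + 1/3·(m − 8p_1 − 2p_2)/p_1.
Discretionary income = 367 − 8·11 − 2·5.75 = 267.5; x_2* = 2 + 2/3·267.5/5.75 = 33.0145.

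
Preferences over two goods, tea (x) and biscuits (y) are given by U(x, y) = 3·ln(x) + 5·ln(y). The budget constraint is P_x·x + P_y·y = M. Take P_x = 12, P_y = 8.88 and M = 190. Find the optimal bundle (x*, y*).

x* = 5.9375, y* = 13.3727

Tangency: MRS = (3/5)·y/x = P_x/P_y.
Rearranging, P_y·y = (5/3)·P_x·x. Substituting into the budget gives P_x·x·(1 + (5/3)) = M.
Demand: x*(P_x,P_y,M) = 0.375·M/P_x and y* = 0.625·M/P_y.
At P_x=12, P_y=8.88, M=190: x* = 0.375·190/12 = 5.9375, y* = 13.3727.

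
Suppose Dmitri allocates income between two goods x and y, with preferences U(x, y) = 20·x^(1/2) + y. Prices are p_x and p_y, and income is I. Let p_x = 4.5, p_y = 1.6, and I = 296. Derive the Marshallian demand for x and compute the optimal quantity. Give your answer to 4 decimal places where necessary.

MU_x = 10/√x, MU_y = 1. Tangency: 10/√x = p_x/p_y.
Solve: √x = 10·p_y/p_x, so x*(p_x,p_y) = (10·p_y/p_x)², and y* = (I − p_x·x*)/p_y.
Plugging in: x* = (10·1.6/4.5)² = 12.642.

x* = 12.642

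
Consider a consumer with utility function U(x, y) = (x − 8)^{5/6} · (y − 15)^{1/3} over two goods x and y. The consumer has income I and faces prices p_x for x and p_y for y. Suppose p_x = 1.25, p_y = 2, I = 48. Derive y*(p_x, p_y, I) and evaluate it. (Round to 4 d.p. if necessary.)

MRS = (5/2)·(y−15)/(x−8). Tangency with p_x/p_y gives y−15 = (2/5)·(p_x/p_y)·(x−8).
Substituting into the budget: x* = 8 + 5/7·(I − 8·p_x − 15·p_y)/p_x, and y* = 15 + 2/7·(…)/p_y.
Discretionary income = 48 − 8·1.25 − 15·2 = 8; y* = 15 + 2/7·8/2 = 16.1429.

y* = 16.1429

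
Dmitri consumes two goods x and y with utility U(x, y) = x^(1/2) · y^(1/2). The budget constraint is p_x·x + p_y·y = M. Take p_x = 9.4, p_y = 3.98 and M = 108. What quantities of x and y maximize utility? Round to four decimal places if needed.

Demand: x*(p_x,p_y,M) = 0.5·M/p_x and y* = 0.5·M/p_y.
At p_x=9.4, p_y=3.98, M=108: x* = 0.5·108/9.4 = 5.7447, y* = 13.5678.

x* = 5.7447, y* = 13.5678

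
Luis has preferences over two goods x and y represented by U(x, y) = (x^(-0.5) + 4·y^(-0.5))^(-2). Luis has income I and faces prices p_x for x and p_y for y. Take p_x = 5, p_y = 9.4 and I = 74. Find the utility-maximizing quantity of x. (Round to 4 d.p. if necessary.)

x* = 3.601

From the CES first-order condition, (1/4)·(y/x)^(1.5) = p_x/p_y.
Solve for the ratio: y/x = [4·p_x/p_y]^(2/3).
Substitute y = (y/x)·x into the budget: x* = I/(p_x + p_y·(y/x)).
Numerically y/x = 1.654251, so x* = 74/(5 + 9.4·1.654251) = 3.601.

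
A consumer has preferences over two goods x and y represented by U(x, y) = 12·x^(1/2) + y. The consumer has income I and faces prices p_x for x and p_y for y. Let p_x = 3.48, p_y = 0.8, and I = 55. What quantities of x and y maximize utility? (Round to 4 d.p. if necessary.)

Set MRS = p_x/p_y: 6·x^(−1/2) = p_x/p_y.
Solve: √x = 6·p_y/p_x, so x*(p_x,p_y) = (6·p_y/p_x)², and y* = (I − p_x·x*)/p_y.
Plugging in: x* = (6·0.8/3.48)² = 1.9025, y* = 60.4741.

x* = 1.9025, y* = 60.4741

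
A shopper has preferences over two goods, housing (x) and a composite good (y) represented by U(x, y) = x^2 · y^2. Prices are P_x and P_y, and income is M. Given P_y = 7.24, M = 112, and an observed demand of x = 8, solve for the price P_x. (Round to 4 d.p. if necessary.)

P_x = 7

The MRS is y/x. Set MRS = P_x/P_y.
Rearranging, P_y·y = P_x·x. Substituting into the budget gives P_x·x·(1 + 1) = M.
Demand: x*(P_x,P_y,M) = 0.5·M/P_x and y* = 0.5·M/P_y.
Set x* = 8 in the demand function and solve for P_x: P_x = 7.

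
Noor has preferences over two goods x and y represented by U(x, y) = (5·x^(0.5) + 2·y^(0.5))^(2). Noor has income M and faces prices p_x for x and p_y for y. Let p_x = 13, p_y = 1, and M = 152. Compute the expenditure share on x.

MU_x ∝ 5·x^(-0.5), MU_y ∝ 2·y^(-0.5), so MRS = (5/2)·(y/x)^(0.5) = p_x/p_y.
Solve for the ratio: y/x = [(2/5)·p_x/p_y]^(2).
Substitute y = (y/x)·x into the budget: x* = M/(p_x + p_y·(y/x)).
Numerically y/x = 27.04, so x* = 152/(13 + 1·27.04) = 3.7962 and y* = 27.04·3.7962 = 102.6494.
Expenditure on x: 13·3.7962 = 49.3506; share = 0.3247.

share on x = 0.3247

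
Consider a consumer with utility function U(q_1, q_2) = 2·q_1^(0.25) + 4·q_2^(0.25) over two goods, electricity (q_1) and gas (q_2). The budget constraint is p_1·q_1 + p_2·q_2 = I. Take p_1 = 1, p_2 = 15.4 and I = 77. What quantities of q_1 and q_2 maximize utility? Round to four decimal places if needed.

q_1* = 38.2548, q_2* = 2.5159

MU_q_1 ∝ 2·q_1^(-0.75), MU_q_2 ∝ 4·q_2^(-0.75), so MRS = (1/2)·(q_2/q_1)^(0.75) = p_1/p_2.
Hence q_2/q_1 = (2·p_1/p_2)^(1/(0.75)), i.e. raised to the 4/3 power.
With the ratio pinned down, the budget gives q_1* = I/(p_1 + p_2·(q_2/q_1)) and q_2* = (q_2/q_1)·q_1*.
Numerically q_2/q_1 = 0.065768, so q_1* = 77/(1 + 15.4·0.065768) = 38.2548 and q_2* = 0.065768·38.2548 = 2.5159.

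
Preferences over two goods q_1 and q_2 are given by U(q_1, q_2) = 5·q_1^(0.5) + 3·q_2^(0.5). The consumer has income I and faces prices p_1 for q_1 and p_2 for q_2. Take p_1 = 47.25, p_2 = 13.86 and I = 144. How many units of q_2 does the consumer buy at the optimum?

q_2* = 5.7249

MRS = MU_q_1/MU_q_2 = (5/3)·(q_2/q_1)^(0.5). Set equal to p_1/p_2.
Hence q_2/q_1 = ((3/5)·p_1/p_2)^(1/(0.5)), i.e. raised to the 2 power.
With the ratio pinned down, the budget gives q_1* = I/(p_1 + p_2·(q_2/q_1)) and q_2* = (q_2/q_1)·q_1*.
Numerically q_2/q_1 = 4.183884, so q_1* = 144/(47.25 + 13.86·4.183884) = 1.3683 and q_2* = 4.183884·1.3683 = 5.7249.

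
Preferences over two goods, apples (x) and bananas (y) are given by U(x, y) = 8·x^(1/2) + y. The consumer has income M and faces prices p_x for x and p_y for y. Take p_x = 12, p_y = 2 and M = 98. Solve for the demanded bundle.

Utility is quasi-linear in y; the FOC for x is 4/√x = p_x/p_y.
Thus x* = (4·p_y/p_x)² — independent of M — with the rest of income spent on y.
Plugging in: x* = (4·2/12)² = 0.4444, y* = 46.3333.

x* = 0.4444, y* = 46.3333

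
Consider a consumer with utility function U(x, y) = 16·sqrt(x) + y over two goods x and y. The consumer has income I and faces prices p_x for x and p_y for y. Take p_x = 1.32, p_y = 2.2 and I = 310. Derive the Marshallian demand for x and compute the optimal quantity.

Plugging in: x* = (8·2.2/1.32)² = 177.7778.

x* = 177.7778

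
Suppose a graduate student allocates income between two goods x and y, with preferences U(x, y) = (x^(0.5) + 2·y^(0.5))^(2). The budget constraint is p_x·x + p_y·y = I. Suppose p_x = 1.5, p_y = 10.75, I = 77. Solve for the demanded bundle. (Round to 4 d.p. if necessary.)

MU_x ∝ x^(-0.5), MU_y ∝ 2·y^(-0.5), so MRS = (1/2)·(y/x)^(0.5) = p_x/p_y.
Hence y/x = (2·p_x/p_y)^(1/(0.5)), i.e. raised to the 2 power.
With the ratio pinned down, the budget gives x* = I/(p_x + p_y·(y/x)) and y* = (y/x)·x*.
Numerically y/x = 0.07788, so x* = 77/(1.5 + 10.75·0.07788) = 32.9453 and y* = 0.07788·32.9453 = 2.5658.

x* = 32.9453, y* = 2.5658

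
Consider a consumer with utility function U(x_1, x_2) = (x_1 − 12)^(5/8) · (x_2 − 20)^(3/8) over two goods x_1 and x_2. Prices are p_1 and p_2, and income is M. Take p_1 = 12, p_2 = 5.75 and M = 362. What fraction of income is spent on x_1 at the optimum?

After buying the subsistence bundle (12, 20), a share 0.625 of the remaining income goes to x_1: x_1* = 12 + 0.625·(M − 12p_1 − 20p_2)/p_1.
Discretionary income = 362 − 12·12 − 20·5.75 = 103; x_1* = 12 + 0.625·103/12 = 17.3646; x_2* = 20 + 0.375·103/5.75 = 26.7174.
Expenditure on x_1: 12·17.3646 = 208.375; share = 0.5756.

share on x_1 = 0.5756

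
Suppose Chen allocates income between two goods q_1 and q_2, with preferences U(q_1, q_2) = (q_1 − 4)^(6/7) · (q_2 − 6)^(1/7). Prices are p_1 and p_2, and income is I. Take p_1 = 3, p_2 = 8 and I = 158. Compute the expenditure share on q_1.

share on q_1 = 0.6076

Let q_1' = q_1−4, q_2' = q_2−6. MRS = 6·q_2'/q_1' = p_1/p_2.
Substituting into the budget: q_1* = 4 + 6/7·(I − 4·p_1 − 6·p_2)/p_1, and q_2* = 6 + 1/7·(…)/p_2.
Discretionary income = 158 − 4·3 − 6·8 = 98; q_1* = 4 + 6/7·98/3 = 32; q_2* = 6 + 1/7·98/8 = 7.75.
Expenditure on q_1: 3·32 = 96; share = 0.6076.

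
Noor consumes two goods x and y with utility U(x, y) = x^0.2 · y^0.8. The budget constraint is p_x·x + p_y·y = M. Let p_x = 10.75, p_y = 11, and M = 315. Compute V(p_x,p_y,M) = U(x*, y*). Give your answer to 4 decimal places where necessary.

MU_x/MU_y = (0.2·y)/(0.8·x); tangency sets this equal to p_x/p_y.
Rearranging, p_y·y = 4·p_x·x. Substituting into the budget gives p_x·x·(1 + 4) = M.
Demand: x*(p_x,p_y,M) = 0.2·M/p_x and y* = 0.8·M/p_y.
At p_x=10.75, p_y=11, M=315: x* = 0.2·315/10.75 = 5.8605, y* = 22.9091.
Utility at the optimum: U(5.8605, 22.9091) = 17.4419.

V = 17.4419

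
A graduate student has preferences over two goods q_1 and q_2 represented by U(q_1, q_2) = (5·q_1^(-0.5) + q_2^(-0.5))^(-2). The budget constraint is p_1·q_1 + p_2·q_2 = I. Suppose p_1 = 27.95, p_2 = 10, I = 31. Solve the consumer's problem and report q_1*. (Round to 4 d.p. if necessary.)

q_1* = 0.8924

MU_q_1 ∝ 5·q_1^(-1.5), MU_q_2 ∝ q_2^(-1.5), so MRS = 5·(q_2/q_1)^(1.5) = p_1/p_2.
Hence q_2/q_1 = ((1/5)·p_1/p_2)^(1/(1.5)), i.e. raised to the 2/3 power.
With the ratio pinned down, the budget gives q_1* = I/(p_1 + p_2·(q_2/q_1)) and q_2* = (q_2/q_1)·q_1*.
Numerically q_2/q_1 = 0.678591, so q_1* = 31/(27.95 + 10·0.678591) = 0.8924.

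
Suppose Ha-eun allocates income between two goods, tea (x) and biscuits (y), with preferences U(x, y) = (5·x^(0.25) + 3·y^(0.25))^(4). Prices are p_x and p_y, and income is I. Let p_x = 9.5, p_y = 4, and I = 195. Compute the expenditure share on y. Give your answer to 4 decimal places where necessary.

share on y = 0.4031

With the ratio pinned down, the budget gives x* = I/(p_x + p_y·(y/x)) and y* = (y/x)·x*.
Numerically y/x = 1.603565, so x* = 195/(9.5 + 4·1.603565) = 12.2532 and y* = 1.603565·12.2532 = 19.6487.
Expenditure on y: 4·19.6487 = 78.595; share = 0.4031.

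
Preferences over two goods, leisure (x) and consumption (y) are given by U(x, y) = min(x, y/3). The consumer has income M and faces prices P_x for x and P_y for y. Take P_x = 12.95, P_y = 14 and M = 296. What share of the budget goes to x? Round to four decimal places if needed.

share on x = 0.2357

With perfect complements, no substitution: consume in ratio x:y = 1:3.
Budget: P_x·x + P_y·3·x = M, so (P_x + 3·P_y)·x = M.
Demand: x*(P_x,P_y,M) = M/(P_x + 3·P_y), y* = 3·M/(P_x + 3·P_y).
Here 12.95 + 3·14 = 54.95, giving x* = 5.3867 and y* = 16.1601.
Expenditure on x: 12.95·5.3867 = 69.758; share = 0.2357.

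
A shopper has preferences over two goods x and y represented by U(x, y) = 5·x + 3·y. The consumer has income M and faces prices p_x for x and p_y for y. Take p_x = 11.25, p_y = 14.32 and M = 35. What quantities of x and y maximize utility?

Linear utility — the consumer picks whichever good has higher MU/price: 5/11.25 = 0.4444 vs 3/14.32 = 0.2095.
x gives more utility per dollar, so spend all income on x: x* = M/p_x, y* = 0.
Numerically: x* = 3.1111, y* = 0.

x* = 3.1111, y* = 0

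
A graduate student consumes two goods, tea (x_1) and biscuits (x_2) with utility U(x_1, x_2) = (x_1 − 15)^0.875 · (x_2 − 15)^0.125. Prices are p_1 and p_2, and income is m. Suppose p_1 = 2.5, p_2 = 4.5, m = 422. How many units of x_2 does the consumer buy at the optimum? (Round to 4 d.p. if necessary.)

After buying the subsistence bundle (15, 15), a share 0.875 of the remaining income goes to x_1: x_1* = 15 + 0.875·(m − 15p_1 − 15p_2)/p_1.
Discretionary income = 422 − 15·2.5 − 15·4.5 = 317; x_2* = 15 + 0.125·317/4.5 = 23.8056.

x_2* = 23.8056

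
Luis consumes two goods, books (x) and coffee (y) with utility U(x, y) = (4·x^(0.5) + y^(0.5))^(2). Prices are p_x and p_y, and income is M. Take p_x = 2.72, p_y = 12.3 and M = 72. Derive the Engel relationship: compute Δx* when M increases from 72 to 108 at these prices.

MU_x ∝ 4·x^(-0.5), MU_y ∝ y^(-0.5), so MRS = 4·(y/x)^(0.5) = p_x/p_y.
Solve for the ratio: y/x = [(1/4)·p_x/p_y]^(2).
With the ratio pinned down, the budget gives x* = M/(p_x + p_y·(y/x)) and y* = (y/x)·x*.
Numerically y/x = 0.003056, so x* = 72/(2.72 + 12.3·0.003056) = 26.1097.
At M' = 108: x* = 39.1646. Change: 39.1646 − 26.1097 = 13.0549.

Δx* = 13.0549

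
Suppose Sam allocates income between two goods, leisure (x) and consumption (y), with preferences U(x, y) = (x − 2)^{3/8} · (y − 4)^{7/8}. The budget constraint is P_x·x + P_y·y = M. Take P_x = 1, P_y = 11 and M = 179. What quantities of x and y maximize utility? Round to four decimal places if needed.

After buying the subsistence bundle (2, 4), a share 0.3 of the remaining income goes to x: x* = 2 + 0.3·(M − 2P_x − 4P_y)/P_x.
Discretionary income = 179 − 2·1 − 4·11 = 133; x* = 2 + 0.3·133/1 = 41.9; y* = 4 + 0.7·133/11 = 12.4636.

x* = 41.9, y* = 12.4636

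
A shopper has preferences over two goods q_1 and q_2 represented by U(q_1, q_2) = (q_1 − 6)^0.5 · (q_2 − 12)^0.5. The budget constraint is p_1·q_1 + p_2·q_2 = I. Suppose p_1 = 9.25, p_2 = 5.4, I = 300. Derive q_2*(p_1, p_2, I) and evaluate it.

Substituting into the budget: q_1* = 6 + 0.5·(I − 6·p_1 − 12·p_2)/p_1, and q_2* = 12 + 0.5·(…)/p_2.
Discretionary income = 300 − 6·9.25 − 12·5.4 = 179.7; q_2* = 12 + 0.5·179.7/5.4 = 28.6389.

q_2* = 28.6389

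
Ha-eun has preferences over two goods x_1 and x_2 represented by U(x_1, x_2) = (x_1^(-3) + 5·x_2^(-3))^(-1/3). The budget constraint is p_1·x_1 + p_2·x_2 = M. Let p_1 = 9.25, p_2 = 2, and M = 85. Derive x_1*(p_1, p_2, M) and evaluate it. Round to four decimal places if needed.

Substitute x_2 = (x_2/x_1)·x_1 into the budget: x_1* = M/(p_1 + p_2·(x_2/x_1)).
Numerically x_2/x_1 = 2.192908, so x_1* = 85/(9.25 + 2·2.192908) = 6.2336.

x_1* = 6.2336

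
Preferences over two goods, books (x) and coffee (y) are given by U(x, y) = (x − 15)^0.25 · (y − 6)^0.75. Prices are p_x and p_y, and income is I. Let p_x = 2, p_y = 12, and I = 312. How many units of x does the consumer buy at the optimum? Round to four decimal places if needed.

x* = 41.25

After buying the subsistence bundle (15, 6), a share 0.25 of the remaining income goes to x: x* = 15 + 0.25·(I − 15p_x − 6p_y)/p_x.
Discretionary income = 312 − 15·2 − 6·12 = 210; x* = 15 + 0.25·210/2 = 41.25.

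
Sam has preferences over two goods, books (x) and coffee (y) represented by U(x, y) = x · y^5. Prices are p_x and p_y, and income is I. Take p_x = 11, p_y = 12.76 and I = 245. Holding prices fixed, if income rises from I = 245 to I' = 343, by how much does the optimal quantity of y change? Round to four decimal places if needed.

Δy* = 6.4002

MU_x/MU_y = (y)/(5·x); tangency sets this equal to p_x/p_y.
Rearranging, p_y·y = 5·p_x·x. Substituting into the budget gives p_x·x·(1 + 5) = I.
Demand: x*(p_x,p_y,I) = 1/6·I/p_x and y* = 5/6·I/p_y.
At p_x=11, p_y=12.76, I=245: y* = 5/6·245/12.76 = 16.0005.
At I' = 343: y* = 22.4007. Change: 22.4007 − 16.0005 = 6.4002.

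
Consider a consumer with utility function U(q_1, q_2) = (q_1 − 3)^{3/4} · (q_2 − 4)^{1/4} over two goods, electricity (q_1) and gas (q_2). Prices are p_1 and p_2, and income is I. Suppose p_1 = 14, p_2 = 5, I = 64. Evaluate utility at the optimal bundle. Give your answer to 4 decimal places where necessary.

After buying the subsistence bundle (3, 4), a share 0.75 of the remaining income goes to q_1: q_1* = 3 + 0.75·(I − 3p_1 − 4p_2)/p_1.
Discretionary income = 64 − 3·14 − 4·5 = 2; q_1* = 3 + 0.75·2/14 = 3.1071; q_2* = 4 + 0.25·2/5 = 4.1.
Utility at the optimum: U(3.1071, 4.1) = 0.1053.

V = 0.1053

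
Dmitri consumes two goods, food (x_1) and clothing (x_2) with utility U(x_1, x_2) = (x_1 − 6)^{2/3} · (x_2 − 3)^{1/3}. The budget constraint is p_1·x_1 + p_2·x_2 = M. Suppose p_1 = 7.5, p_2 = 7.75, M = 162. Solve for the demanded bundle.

This is Cobb-Douglas in (x_1−6, x_2−3): tangency gives 2/3·p_2·(x_2−3) = 1/3·p_1·(x_1−6).
Substituting into the budget: x_1* = 6 + 2/3·(M − 6·p_1 − 3·p_2)/p_1, and x_2* = 3 + 1/3·(…)/p_2.
Discretionary income = 162 − 6·7.5 − 3·7.75 = 93.75; x_1* = 6 + 2/3·93.75/7.5 = 14.3333; x_2* = 3 + 1/3·93.75/7.75 = 7.0323.

x_1* = 14.3333, x_2* = 7.0323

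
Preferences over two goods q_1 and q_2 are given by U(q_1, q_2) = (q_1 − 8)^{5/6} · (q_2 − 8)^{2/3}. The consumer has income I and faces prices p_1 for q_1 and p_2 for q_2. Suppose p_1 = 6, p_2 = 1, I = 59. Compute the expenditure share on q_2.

share on q_2 = 0.1582

This is Cobb-Douglas in (q_1−8, q_2−8): tangency gives 5/6·p_2·(q_2−8) = 2/3·p_1·(q_1−8).
Substituting into the budget: q_1* = 8 + 5/9·(I − 8·p_1 − 8·p_2)/p_1, and q_2* = 8 + 4/9·(…)/p_2.
Discretionary income = 59 − 8·6 − 8·1 = 3; q_1* = 8 + 5/9·3/6 = 8.2778; q_2* = 8 + 4/9·3/1 = 9.3333.
Expenditure on q_2: 1·9.3333 = 9.3333; share = 0.1582.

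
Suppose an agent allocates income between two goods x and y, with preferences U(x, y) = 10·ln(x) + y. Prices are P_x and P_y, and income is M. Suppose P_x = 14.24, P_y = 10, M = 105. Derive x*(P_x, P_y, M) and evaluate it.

MU_x = 10/x, MU_y = 1. Tangency: 10/x = P_x/P_y.
So x*(P_x,P_y) = 10·P_y/P_x, independent of income; and y* = (M − 10·P_y)/P_y.
At the given prices: x* = 10·10/14.24 = 7.0225.

x* = 7.0225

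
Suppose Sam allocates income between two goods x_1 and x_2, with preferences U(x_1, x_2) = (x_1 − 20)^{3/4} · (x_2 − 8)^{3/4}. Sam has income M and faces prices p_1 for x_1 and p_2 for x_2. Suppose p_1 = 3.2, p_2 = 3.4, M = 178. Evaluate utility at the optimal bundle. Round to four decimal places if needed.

V = 47.7269

MRS = (x_2−8)/(x_1−20). Tangency with p_1/p_2 gives x_2−8 = (p_1/p_2)·(x_1−20).
Substituting into the budget: x_1* = 20 + 0.5·(M − 20·p_1 − 8·p_2)/p_1, and x_2* = 8 + 0.5·(…)/p_2.
Discretionary income = 178 − 20·3.2 − 8·3.4 = 86.8; x_1* = 20 + 0.5·86.8/3.2 = 33.5625; x_2* = 8 + 0.5·86.8/3.4 = 20.7647.
Utility at the optimum: U(33.5625, 20.7647) = 47.7269.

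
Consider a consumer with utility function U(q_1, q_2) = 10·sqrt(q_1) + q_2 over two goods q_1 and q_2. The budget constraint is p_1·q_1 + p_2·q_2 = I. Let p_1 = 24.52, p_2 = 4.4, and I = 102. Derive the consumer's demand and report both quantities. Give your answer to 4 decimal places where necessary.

MU_q_1 = 5/√q_1, MU_q_2 = 1. Tangency: 5/√q_1 = p_1/p_2.
Thus q_1* = (5·p_2/p_1)² — independent of I — with the rest of income spent on q_2.
Plugging in: q_1* = (5·4.4/24.52)² = 0.805, q_2* = 18.6957.

q_1* = 0.805, q_2* = 18.6957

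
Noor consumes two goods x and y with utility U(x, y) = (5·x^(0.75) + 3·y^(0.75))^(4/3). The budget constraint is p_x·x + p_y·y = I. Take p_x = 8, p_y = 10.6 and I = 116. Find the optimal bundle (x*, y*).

x* = 13.7348, y* = 0.5775

From the CES first-order condition, (5/3)·(y/x)^(0.25) = p_x/p_y.
Hence y/x = ((3/5)·p_x/p_y)^(1/(0.25)), i.e. raised to the 4 power.
Substitute y = (y/x)·x into the budget: x* = I/(p_x + p_y·(y/x)).
Numerically y/x = 0.042048, so x* = 116/(8 + 10.6·0.042048) = 13.7348 and y* = 0.042048·13.7348 = 0.5775.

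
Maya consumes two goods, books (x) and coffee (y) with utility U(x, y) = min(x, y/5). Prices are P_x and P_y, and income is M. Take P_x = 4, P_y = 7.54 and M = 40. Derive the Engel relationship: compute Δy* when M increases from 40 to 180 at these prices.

Δy* = 16.7866

Leontief preferences: the optimum is at the kink where x/1 = y/5, i.e. y = 5·x.
Budget: P_x·x + P_y·5·x = M, so (P_x + 5·P_y)·x = M.
Demand: x*(P_x,P_y,M) = M/(P_x + 5·P_y), y* = 5·M/(P_x + 5·P_y).
Here 4 + 5·7.54 = 41.7, giving y* = 4.7962.
At M' = 180: y* = 21.5827. Change: 21.5827 − 4.7962 = 16.7866.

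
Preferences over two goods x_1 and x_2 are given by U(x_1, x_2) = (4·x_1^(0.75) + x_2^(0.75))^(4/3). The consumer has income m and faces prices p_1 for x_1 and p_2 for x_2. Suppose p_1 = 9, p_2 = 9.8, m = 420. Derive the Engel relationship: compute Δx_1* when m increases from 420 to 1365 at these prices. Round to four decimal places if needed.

MU_x_1 ∝ 4·x_1^(-0.25), MU_x_2 ∝ x_2^(-0.25), so MRS = 4·(x_2/x_1)^(0.25) = p_1/p_2.
Hence x_2/x_1 = ((1/4)·p_1/p_2)^(1/(0.25)), i.e. raised to the 4 power.
Substitute x_2 = (x_2/x_1)·x_1 into the budget: x_1* = m/(p_1 + p_2·(x_2/x_1)).
Numerically x_2/x_1 = 0.002779, so x_1* = 420/(9 + 9.8·0.002779) = 46.5259.
At m' = 1365: x_1* = 151.2092. Change: 151.2092 − 46.5259 = 104.6833.

Δx_1* = 104.6833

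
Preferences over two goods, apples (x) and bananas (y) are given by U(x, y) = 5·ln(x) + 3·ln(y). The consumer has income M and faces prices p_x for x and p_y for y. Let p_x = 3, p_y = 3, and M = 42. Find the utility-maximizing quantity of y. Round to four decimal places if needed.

y* = 5.25

MU_x/MU_y = (5·y)/(3·x); tangency sets this equal to p_x/p_y.
So 5·p_y·y = 3·p_x·x; combined with the budget, a share 0.625 of income goes to x.
Demand: x*(p_x,p_y,M) = 0.625·M/p_x and y* = 0.375·M/p_y.
At p_x=3, p_y=3, M=42: y* = 0.375·42/3 = 5.25.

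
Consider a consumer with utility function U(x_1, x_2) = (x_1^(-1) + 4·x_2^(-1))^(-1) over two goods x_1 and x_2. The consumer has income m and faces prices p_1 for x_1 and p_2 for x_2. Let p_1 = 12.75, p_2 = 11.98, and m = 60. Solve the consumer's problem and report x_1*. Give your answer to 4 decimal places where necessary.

Numerically x_2/x_1 = 2.063273, so x_1* = 60/(12.75 + 11.98·2.063273) = 1.6014.

x_1* = 1.6014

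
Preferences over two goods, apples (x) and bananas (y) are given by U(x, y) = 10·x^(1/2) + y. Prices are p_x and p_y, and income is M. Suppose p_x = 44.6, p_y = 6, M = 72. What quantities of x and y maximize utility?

Set MRS = p_x/p_y: 5·x^(−1/2) = p_x/p_y.
Solve: √x = 5·p_y/p_x, so x*(p_x,p_y) = (5·p_y/p_x)², and y* = (M − p_x·x*)/p_y.
Plugging in: x* = (5·6/44.6)² = 0.4525, y* = 8.6368.

x* = 0.4525, y* = 8.6368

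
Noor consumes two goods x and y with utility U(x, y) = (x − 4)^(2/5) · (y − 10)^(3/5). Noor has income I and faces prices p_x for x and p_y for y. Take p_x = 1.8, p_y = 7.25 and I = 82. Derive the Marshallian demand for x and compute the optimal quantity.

x* = 4.5111

Let x' = x−4, y' = y−10. MRS = (2/3)·y'/x' = p_x/p_y.
After buying the subsistence bundle (4, 10), a share 0.4 of the remaining income goes to x: x* = 4 + 0.4·(I − 4p_x − 10p_y)/p_x.
Discretionary income = 82 − 4·1.8 − 10·7.25 = 2.3; x* = 4 + 0.4·2.3/1.8 = 4.5111.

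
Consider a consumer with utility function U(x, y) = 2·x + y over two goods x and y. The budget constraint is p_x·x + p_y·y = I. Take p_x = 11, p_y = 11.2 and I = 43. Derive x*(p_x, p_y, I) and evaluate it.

x gives more utility per dollar, so spend all income on x: x* = I/p_x, y* = 0.
Numerically: x* = 3.9091, y* = 0.

x* = 3.9091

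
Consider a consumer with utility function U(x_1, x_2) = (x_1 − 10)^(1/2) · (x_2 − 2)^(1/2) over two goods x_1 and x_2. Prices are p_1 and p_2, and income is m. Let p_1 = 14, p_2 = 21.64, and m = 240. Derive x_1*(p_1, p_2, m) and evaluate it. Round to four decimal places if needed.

x_1* = 12.0257

Discretionary income = 240 − 10·14 − 2·21.64 = 56.72; x_1* = 10 + 0.5·56.72/14 = 12.0257.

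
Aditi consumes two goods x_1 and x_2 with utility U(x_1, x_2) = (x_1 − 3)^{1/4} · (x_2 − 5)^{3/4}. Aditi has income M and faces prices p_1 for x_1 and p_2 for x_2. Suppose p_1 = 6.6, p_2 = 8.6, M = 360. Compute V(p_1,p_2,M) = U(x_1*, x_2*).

V = 21.0412

MRS = (1/3)·(x_2−5)/(x_1−3). Tangency with p_1/p_2 gives x_2−5 = 3·(p_1/p_2)·(x_1−3).
Substituting into the budget: x_1* = 3 + 0.25·(M − 3·p_1 − 5·p_2)/p_1, and x_2* = 5 + 0.75·(…)/p_2.
Discretionary income = 360 − 3·6.6 − 5·8.6 = 297.2; x_1* = 3 + 0.25·297.2/6.6 = 14.2576; x_2* = 5 + 0.75·297.2/8.6 = 30.9186.
Utility at the optimum: U(14.2576, 30.9186) = 21.0412.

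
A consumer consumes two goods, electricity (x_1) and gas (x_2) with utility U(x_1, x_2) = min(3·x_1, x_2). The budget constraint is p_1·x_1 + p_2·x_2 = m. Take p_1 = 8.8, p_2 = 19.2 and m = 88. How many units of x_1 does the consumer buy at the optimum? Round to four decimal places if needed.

x_1* = 1.3253

Leontief preferences: the optimum is at the kink where x_1/1 = x_2/3, i.e. x_2 = 3·x_1.
Budget: p_1·x_1 + p_2·3·x_1 = m, so (p_1 + 3·p_2)·x_1 = m.
Demand: x_1*(p_1,p_2,m) = m/(p_1 + 3·p_2), x_2* = 3·m/(p_1 + 3·p_2).
Here 8.8 + 3·19.2 = 66.4, giving x_1* = 1.3253.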